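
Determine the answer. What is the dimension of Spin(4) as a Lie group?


Spin(n) double-covers SO(n); both have Lie algebra so(n) of dimension n(n-1)/2.
n = 4
n(n-1) = 4 * 3 = 12
dim Spin(4) = 12/2 = 6


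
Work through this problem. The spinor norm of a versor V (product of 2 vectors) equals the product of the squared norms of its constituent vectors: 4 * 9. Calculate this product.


Spinor norm N(V) = |v1|^2 * |v2|^2 * ... * |v2|^2
= 4 * 9
Running product: 4, 36
N(V) = 36


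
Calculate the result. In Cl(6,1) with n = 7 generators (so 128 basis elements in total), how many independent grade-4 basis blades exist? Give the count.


Number of grade-k basis blades in Cl(p,q) with n = p + q is C(n, k).
n = 6 + 1 = 7
C(7, 4) = 7! / (4! * 3!)
= 5040 / (24 * 6)
= 35


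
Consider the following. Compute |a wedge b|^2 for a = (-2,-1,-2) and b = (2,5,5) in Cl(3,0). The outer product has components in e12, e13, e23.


a wedge b = (a1*b2 - a2*b1)*e12 + (a1*b3 - a3*b1)*e13 + (a2*b3 - a3*b2)*e23
e12 coeff: (-2)*5 - (-1)*2 = -10 - (-2) = -8
e13 coeff: (-2)*5 - (-2)*2 = -10 - (-4) = -6
e23 coeff: (-1)*5 - (-2)*5 = -5 - (-10) = 5
|a wedge b|^2 = (-8)^2 + (-6)^2 + 5^2
= 64 + 36 + 25
= 125


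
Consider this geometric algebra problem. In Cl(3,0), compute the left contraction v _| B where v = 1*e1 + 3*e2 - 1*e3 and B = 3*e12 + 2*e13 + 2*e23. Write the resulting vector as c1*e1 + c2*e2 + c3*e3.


Left contraction v _| B = <vB>_1 (grade-1 part of the geometric product vB).
Using e1_|e12 = e2, e2_|e12 = -e1, e1_|e13 = e3, e3_|e13 = -e1, e2_|e23 = e3, e3_|e23 = -e2:
e1 coeff: -v2*b12 - v3*b13 = -(3)*(3) - (-1)*(2) = -7
e2 coeff: v1*b12 - v3*b23 = (1)*(3) - (-1)*(2) = 5
e3 coeff: v1*b13 + v2*b23 = (1)*(2) + (3)*(2) = 8
v _| B = -7*e1 + 5*e2 + 8*e3


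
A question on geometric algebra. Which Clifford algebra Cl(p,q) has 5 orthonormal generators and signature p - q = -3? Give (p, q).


We need p + q = 5 and p - q = -3.
Adding: 2p = 5 + (-3) = 2, so p = 1.
Then q = 5 - 1 = 4.
(p, q) = (1, 4)


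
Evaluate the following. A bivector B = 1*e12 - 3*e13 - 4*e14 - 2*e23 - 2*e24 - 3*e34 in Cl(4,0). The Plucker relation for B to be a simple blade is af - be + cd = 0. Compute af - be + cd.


Plucker relation: af - be + cd
a*f = 1*(-3) = -3
b*e = (-3)*(-2) = 6
c*d = (-4)*(-2) = 8
af - be + cd = -3 - 6 + 8
= -1


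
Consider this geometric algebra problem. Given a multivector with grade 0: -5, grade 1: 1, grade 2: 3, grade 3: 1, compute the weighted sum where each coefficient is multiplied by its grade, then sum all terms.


Grade-weighted sum = sum of grade_k * coefficient_k
0*(-5) = 0
1*1 = 1
2*3 = 6
3*1 = 3
Total = 0 + 1 + 6 + 3 = 10


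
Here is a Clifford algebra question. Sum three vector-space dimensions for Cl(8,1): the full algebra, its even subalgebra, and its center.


n = 8 + 1 = 9
Total dim = 2^9 = 512
Even subalgebra dim = 2^8 = 256
n is odd, so center dim = 2
Sum = 512 + 256 + 2 = 770


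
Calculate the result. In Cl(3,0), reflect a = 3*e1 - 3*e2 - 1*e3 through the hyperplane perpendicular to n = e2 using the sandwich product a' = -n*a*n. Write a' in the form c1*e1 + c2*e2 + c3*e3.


Reflection formula: a' = -n*a*n, with n = e2 (unit vector, n^2 = 1).
For reflection through hyperplane perp to e2:
The component along e2 flips sign, others stay.
a = (3, -3, -1)
a' = (3, 3, -1)
a' = 3*e1 + 3*e2 - 1*e3


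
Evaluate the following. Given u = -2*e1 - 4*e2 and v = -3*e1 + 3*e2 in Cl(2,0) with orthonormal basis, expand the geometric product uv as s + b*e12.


Expand: (-2*e1 - 4*e2)(-3*e1 + 3*e2)
= (-2)*(-3)*e1e1 + (-2)*3*e1e2 + (-4)*(-3)*e2e1 + (-4)*3*e2e2
Using e1^2 = e2^2 = 1, e2e1 = -e1e2:
Scalar part s = (-2)*(-3) + (-4)*3 = 6 + (-12) = -6
Bivector part b = (-2)*3 - (-4)*(-3) = -6 - 12 = -18
uv = -6 - 18*e12


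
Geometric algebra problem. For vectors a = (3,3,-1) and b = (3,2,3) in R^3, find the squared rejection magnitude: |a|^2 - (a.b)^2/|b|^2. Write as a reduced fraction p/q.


|a|^2 = 3^2 + 3^2 + (-1)^2 = 19
|b|^2 = 3^2 + 2^2 + 3^2 = 22
a . b = 3*3 + 3*2 + (-1)*3 = 12
(a.b)^2 = 12^2 = 144
|rej|^2 = 19 - 144/22
= (418 - 144)/22
= 274/22
In lowest terms: 137/11


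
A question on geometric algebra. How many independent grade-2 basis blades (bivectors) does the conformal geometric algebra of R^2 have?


The conformal model of R^2 uses Cl(3,1) with m = 2 + 2 = 4 generators.
Number of grade-2 blades = C(m, 2) = C(4, 2)
= 4*3/2 = 6


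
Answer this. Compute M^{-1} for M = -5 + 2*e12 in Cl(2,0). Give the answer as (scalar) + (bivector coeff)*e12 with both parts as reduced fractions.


M = -5 + 2*e12, where e12^2 = -1.
Since M commutes with its reverse ~M = a - b*e12, M * ~M = a^2 - b^2*e12^2 = a^2 + b^2.
So M^{-1} = ~M / (a^2 + b^2) = (a - b*e12)/(a^2 + b^2).
a^2 + b^2 = 25 + 4 = 29
Scalar part = -5/29 = -5/29
Bivector coeff = -2/29 = -2/29
M^{-1} = -5/29 - 2/29*e12


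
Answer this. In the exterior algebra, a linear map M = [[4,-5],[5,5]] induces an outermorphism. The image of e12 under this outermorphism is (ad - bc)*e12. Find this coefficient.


The outermorphism of a linear map f sends e1^e2 to f(e1)^f(e2).
f(e1) = 4*e1 + 5*e2
f(e2) = -5*e1 + 5*e2
f(e1) ^ f(e2) = (4*e1 + 5*e2) ^ (-5*e1 + 5*e2)
= 4*5*e12 + 5*(-5)*e21
= (20 - (-25))*e12
= 45*e12
Coefficient = 45


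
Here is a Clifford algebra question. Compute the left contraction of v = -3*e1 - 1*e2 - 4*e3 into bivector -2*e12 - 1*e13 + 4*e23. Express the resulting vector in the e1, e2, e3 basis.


Left contraction v _| B = <vB>_1 (grade-1 part of the geometric product vB).
Using e1_|e12 = e2, e2_|e12 = -e1, e1_|e13 = e3, e3_|e13 = -e1, e2_|e23 = e3, e3_|e23 = -e2:
e1 coeff: -v2*b12 - v3*b13 = -(-1)*(-2) - (-4)*(-1) = -6
e2 coeff: v1*b12 - v3*b23 = (-3)*(-2) - (-4)*(4) = 22
e3 coeff: v1*b13 + v2*b23 = (-3)*(-1) + (-1)*(4) = -1
v _| B = -6*e1 + 22*e2 - 1*e3


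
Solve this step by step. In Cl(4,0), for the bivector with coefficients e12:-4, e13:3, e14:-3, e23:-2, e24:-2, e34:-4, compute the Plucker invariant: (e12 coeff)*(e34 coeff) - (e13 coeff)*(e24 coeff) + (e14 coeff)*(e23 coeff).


Plucker relation: af - be + cd
a*f = (-4)*(-4) = 16
b*e = 3*(-2) = -6
c*d = (-3)*(-2) = 6
af - be + cd = 16 - (-6) + 6
= 28


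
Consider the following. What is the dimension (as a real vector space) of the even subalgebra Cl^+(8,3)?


Even subalgebra dimension = 2^(n-1)
n = 8 + 3 = 11
2^(11 - 1) = 2^10 = 1024
Verification: sum of C(11,k) for even k = 1 + 55 + 330 + 462 + 165 + 11 = 1024
Result = 1024


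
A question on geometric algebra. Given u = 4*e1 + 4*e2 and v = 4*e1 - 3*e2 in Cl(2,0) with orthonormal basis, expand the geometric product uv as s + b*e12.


Expand: (4*e1 + 4*e2)(4*e1 - 3*e2)
= 4*4*e1e1 + 4*(-3)*e1e2 + 4*4*e2e1 + 4*(-3)*e2e2
Using e1^2 = e2^2 = 1, e2e1 = -e1e2:
Scalar part s = 4*4 + 4*(-3) = 16 + (-12) = 4
Bivector part b = 4*(-3) - 4*4 = -12 - 16 = -28
uv = 4 - 28*e12


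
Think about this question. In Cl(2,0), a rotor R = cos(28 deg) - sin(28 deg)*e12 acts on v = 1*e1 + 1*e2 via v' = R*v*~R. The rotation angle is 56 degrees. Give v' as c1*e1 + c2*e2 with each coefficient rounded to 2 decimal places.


Rotor R = cos(28deg) - sin(28deg)*e12
Rotation angle theta = 2 * 28 = 56 degrees
v' = R*v*~R rotates v by theta.
cos(56deg) = 0.5592, sin(56deg) = 0.8290
v'_1 = 1*cos(56deg) - 1*sin(56deg)
= 1*0.5592 - 1*0.8290
= -0.27
v'_2 = 1*sin(56deg) + 1*cos(56deg)
= 1*0.8290 + 1*0.5592
= 1.39
v' = -0.27*e1 + 1.39*e2


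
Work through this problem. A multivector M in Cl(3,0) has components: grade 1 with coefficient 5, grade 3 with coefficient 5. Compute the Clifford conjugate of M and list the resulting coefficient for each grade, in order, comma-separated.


Clifford conjugate sign for grade k: (-1)^(k(k+1)/2)
Grade 1: (-1)^(1*2/2) = (-1)^1 = -1, coeff 5 -> -5
Grade 3: (-1)^(3*4/2) = (-1)^6 = 1, coeff 5 -> 5
Conjugated coefficients: -5, 5


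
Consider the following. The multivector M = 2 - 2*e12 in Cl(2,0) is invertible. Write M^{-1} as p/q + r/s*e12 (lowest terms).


M = 2 - 2*e12, where e12^2 = -1.
Since M commutes with its reverse ~M = a - b*e12, M * ~M = a^2 - b^2*e12^2 = a^2 + b^2.
So M^{-1} = ~M / (a^2 + b^2) = (a - b*e12)/(a^2 + b^2).
a^2 + b^2 = 4 + 4 = 8
Scalar part = 2/8 = 1/4
Bivector coeff = 2/8 = 1/4
M^{-1} = 1/4 + 1/4*e12


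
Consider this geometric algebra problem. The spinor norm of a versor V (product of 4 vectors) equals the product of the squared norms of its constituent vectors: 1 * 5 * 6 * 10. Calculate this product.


Spinor norm N(V) = |v1|^2 * |v2|^2 * ... * |v4|^2
= 1 * 5 * 6 * 10
Running product: 1, 5, 30, 300
N(V) = 300


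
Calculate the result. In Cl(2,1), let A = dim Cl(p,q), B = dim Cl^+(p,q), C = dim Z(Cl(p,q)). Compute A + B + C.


n = 2 + 1 = 3
Total dim = 2^3 = 8
Even subalgebra dim = 2^2 = 4
n is odd, so center dim = 2
Sum = 8 + 4 + 2 = 14


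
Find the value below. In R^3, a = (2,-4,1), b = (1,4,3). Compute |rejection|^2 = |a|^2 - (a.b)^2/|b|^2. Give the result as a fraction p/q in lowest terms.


|a|^2 = 2^2 + (-4)^2 + 1^2 = 21
|b|^2 = 1^2 + 4^2 + 3^2 = 26
a . b = 2*1 + (-4)*4 + 1*3 = -11
(a.b)^2 = (-11)^2 = 121
|rej|^2 = 21 - 121/26
= (546 - 121)/26
= 425/26
In lowest terms: 425/26


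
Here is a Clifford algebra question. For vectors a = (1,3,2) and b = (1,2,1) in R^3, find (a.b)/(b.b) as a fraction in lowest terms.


Projection coefficient = (a . b) / (b . b)
a . b = 1*1 + 3*2 + 2*1
= 1 + 6 + 2 = 9
b . b = 1^2 + 2^2 + 1^2
= 1 + 4 + 1 = 6
Coefficient = 9/6
In lowest terms: 3/2


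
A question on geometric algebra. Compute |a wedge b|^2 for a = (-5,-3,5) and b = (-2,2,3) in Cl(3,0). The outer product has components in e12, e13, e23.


a wedge b = (a1*b2 - a2*b1)*e12 + (a1*b3 - a3*b1)*e13 + (a2*b3 - a3*b2)*e23
e12 coeff: (-5)*2 - (-3)*(-2) = -10 - 6 = -16
e13 coeff: (-5)*3 - 5*(-2) = -15 - (-10) = -5
e23 coeff: (-3)*3 - 5*2 = -9 - 10 = -19
|a wedge b|^2 = (-16)^2 + (-5)^2 + (-19)^2
= 256 + 25 + 361
= 642


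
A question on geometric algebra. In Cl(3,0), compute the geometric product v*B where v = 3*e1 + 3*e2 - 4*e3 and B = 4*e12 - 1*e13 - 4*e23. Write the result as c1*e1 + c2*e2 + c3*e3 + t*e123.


vB has grade-1 (vector) and grade-3 (trivector) parts: vB = (v _| B) + (v ^ B).
Vector part <vB>_1:
  e1: -v2*b12 - v3*b13 = -(3)*(4) - (-4)*(-1) = -16
  e2: v1*b12 - v3*b23 = (3)*(4) - (-4)*(-4) = -4
  e3: v1*b13 + v2*b23 = (3)*(-1) + (3)*(-4) = -15
Trivector part <vB>_3:
  e123: v1*b23 - v2*b13 + v3*b12 = (3)*(-4) - (3)*(-1) + (-4)*(4) = -25
vB = -16*e1 - 4*e2 - 15*e3 - 25*e123


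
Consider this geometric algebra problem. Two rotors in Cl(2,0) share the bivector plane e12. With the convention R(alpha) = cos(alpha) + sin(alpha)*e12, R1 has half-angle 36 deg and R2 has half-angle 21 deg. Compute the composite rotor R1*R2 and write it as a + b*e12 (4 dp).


Same-plane rotors commute and their half-angles add:
R1*R2 = cos(a1 + a2) + sin(a1 + a2)*e12.
a1 + a2 = 36 + 21 = 57 deg
cos(57 deg) = 0.5446
sin(57 deg) = 0.8387
R1*R2 = 0.5446 + 0.8387*e12


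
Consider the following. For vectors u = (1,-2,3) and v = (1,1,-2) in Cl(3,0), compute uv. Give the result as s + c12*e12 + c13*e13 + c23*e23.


In Cl(3,0): e_i^2 = 1, e_ie_j = -e_je_i for i != j.
Scalar part = u . v = 1*1 + (-2)*1 + 3*(-2)
= 1 + (-2) + (-6) = -7
e12 coeff = 1*1 - (-2)*1 = 1 - (-2) = 3
e13 coeff = 1*(-2) - 3*1 = -2 - 3 = -5
e23 coeff = (-2)*(-2) - 3*1 = 4 - 3 = 1
uv = -7 + 3*e12 - 5*e13 + 1*e23


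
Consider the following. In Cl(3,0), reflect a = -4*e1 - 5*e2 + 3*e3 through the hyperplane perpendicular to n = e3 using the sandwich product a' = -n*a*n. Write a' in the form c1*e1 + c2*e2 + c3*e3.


Reflection formula: a' = -n*a*n, with n = e3 (unit vector, n^2 = 1).
For reflection through hyperplane perp to e3:
The component along e3 flips sign, others stay.
a = (-4, -5, 3)
a' = (-4, -5, -3)
a' = -4*e1 - 5*e2 - 3*e3


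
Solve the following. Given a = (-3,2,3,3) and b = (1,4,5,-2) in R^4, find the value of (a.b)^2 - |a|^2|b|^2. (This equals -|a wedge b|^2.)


a . b = (-3)*1 + 2*4 + 3*5 + 3*(-2)
= -3 + 8 + 15 + (-6) = 14
|a|^2 = (-3)^2 + 2^2 + 3^2 + 3^2 = 31
|b|^2 = 1^2 + 4^2 + 5^2 + (-2)^2 = 46
(a.b)^2 = 14^2 = 196
|a|^2 * |b|^2 = 31 * 46 = 1426
Result = 196 - 1426 = -1230


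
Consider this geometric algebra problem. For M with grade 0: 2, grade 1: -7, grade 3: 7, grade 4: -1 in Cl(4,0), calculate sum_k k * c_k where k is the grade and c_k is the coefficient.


Grade-weighted sum = sum of grade_k * coefficient_k
0*2 = 0
1*(-7) = -7
3*7 = 21
4*(-1) = -4
Total = 0 + (-7) + 21 + (-4) = 10


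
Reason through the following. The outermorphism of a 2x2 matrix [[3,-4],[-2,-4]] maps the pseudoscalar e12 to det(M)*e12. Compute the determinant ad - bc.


The outermorphism of a linear map f sends e1^e2 to f(e1)^f(e2).
f(e1) = 3*e1 - 2*e2
f(e2) = -4*e1 - 4*e2
f(e1) ^ f(e2) = (3*e1 - 2*e2) ^ (-4*e1 - 4*e2)
= 3*(-4)*e12 + (-2)*(-4)*e21
= (-12 - 8)*e12
= -20*e12
Coefficient = -20


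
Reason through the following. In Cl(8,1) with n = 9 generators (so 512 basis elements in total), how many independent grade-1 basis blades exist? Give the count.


Number of grade-k basis blades in Cl(p,q) with n = p + q is C(n, k).
n = 8 + 1 = 9
C(9, 1) = 9! / (1! * 8!)
= 362880 / (1 * 40320)
= 9


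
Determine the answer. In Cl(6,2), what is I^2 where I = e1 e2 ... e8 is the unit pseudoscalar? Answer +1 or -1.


The pseudoscalar I = e1...e_n (product of all n generators) of Cl(p,q) satisfies I^2 = (-1)^(q + n(n-1)/2).
p = 6, q = 2, n = p + q = 8
n(n-1)/2 = 8 * 7 / 2 = 28
Exponent = q + n(n-1)/2 = 2 + 28 = 30
I^2 = (-1)^30 = +1


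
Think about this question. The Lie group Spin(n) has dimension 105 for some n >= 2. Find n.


dim Spin(n) = dim so(n) = n(n-1)/2.
Solve n(n-1)/2 = 105, i.e. n^2 - n - 210 = 0.
Discriminant = 1 + 8*105 = 841
n = (1 + sqrt(841))/2 = (1 + 29)/2 = 15


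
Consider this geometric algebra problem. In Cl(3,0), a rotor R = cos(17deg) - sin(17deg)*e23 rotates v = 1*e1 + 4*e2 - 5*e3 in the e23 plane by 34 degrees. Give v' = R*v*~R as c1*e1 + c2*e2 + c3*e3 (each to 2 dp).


Rotor R = cos(17deg) - sin(17deg)*e23
Rotation angle theta = 2 * 17 = 34 degrees in the e23 plane (e2 -> e3).
The component perpendicular to the plane (e1) is invariant: v'_1 = v1 = 1.00
cos(34deg) = 0.8290, sin(34deg) = 0.5592
v'_2 = v2*cos(theta) - v3*sin(theta) = 4*0.8290 - (-5)*0.5592 = 6.11
v'_3 = v2*sin(theta) + v3*cos(theta) = 4*0.5592 + (-5)*0.8290 = -1.91
v' = 1.00*e1 + 6.11*e2 - 1.91*e3


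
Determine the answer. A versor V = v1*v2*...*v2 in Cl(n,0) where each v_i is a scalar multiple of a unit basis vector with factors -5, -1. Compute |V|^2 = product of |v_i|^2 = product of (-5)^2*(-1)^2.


Each vector v_i has |v_i|^2 = s_i^2
Squared scales: (-5)^2 = 25, (-1)^2 = 1
|V|^2 = 25 * 1
= 25


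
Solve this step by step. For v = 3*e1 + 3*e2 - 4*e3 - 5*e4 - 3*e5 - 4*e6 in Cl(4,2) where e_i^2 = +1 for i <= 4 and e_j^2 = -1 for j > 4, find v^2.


v^2 = sum of c_i^2 * e_i^2
Positive signature terms (e_i^2 = +1): 3^2 + 3^2 + (-4)^2 + (-5)^2 = 59
Negative signature terms (e_j^2 = -1): (-3)^2 + (-4)^2 = 25
v^2 = 59 - 25 = 34


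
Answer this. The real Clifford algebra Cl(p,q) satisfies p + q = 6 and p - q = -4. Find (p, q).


We need p + q = 6 and p - q = -4.
Adding: 2p = 6 + (-4) = 2, so p = 1.
Then q = 6 - 1 = 5.
(p, q) = (1, 5)


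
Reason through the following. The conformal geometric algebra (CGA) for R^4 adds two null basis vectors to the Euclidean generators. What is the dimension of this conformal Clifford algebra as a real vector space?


The conformal model of R^4 uses Cl(5,1): the 4 Euclidean generators plus two extra orthogonal generators e+ (e+^2 = +1) and e- (e-^2 = -1), from which the null vectors e0, einf are built.
Number of generators m = 4 + 2 = 6.
dim Cl(p,q) = 2^m = 2^6 = 64


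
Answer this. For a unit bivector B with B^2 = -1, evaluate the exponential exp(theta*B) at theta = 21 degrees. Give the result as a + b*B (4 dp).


For a unit bivector B with B^2 = -1, the exponential series gives
e^(theta*B) = cos(theta) + sin(theta)*B (the GA analogue of Euler's formula).
theta = 21 degrees = 0.366519 rad
cos(21 deg) = 0.9336
sin(21 deg) = 0.3584
exp(theta*B) = 0.9336 + 0.3584*B


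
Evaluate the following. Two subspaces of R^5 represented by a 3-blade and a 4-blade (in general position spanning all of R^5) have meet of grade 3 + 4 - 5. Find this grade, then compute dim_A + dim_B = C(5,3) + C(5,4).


Meet grade = grade(A) + grade(B) - n
= 3 + 4 - 5 = 2
C(5,3) = 10
C(5,4) = 5
dim_A + dim_B = 10 + 5 = 15


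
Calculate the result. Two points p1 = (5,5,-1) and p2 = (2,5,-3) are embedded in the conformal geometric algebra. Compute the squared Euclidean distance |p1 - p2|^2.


p1 - p2 = (3, 0, 2)
|p1 - p2|^2 = 3^2 + 0^2 + 2^2
= 9 + 0 + 4
= 13


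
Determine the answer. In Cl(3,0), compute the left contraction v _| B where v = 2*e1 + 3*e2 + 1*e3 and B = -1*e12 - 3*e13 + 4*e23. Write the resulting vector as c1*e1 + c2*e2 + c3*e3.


Left contraction v _| B = <vB>_1 (grade-1 part of the geometric product vB).
Using e1_|e12 = e2, e2_|e12 = -e1, e1_|e13 = e3, e3_|e13 = -e1, e2_|e23 = e3, e3_|e23 = -e2:
e1 coeff: -v2*b12 - v3*b13 = -(3)*(-1) - (1)*(-3) = 6
e2 coeff: v1*b12 - v3*b23 = (2)*(-1) - (1)*(4) = -6
e3 coeff: v1*b13 + v2*b23 = (2)*(-3) + (3)*(4) = 6
v _| B = 6*e1 - 6*e2 + 6*e3


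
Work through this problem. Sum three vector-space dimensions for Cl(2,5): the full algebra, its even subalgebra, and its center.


n = 2 + 5 = 7
Total dim = 2^7 = 128
Even subalgebra dim = 2^6 = 64
n is odd, so center dim = 2
Sum = 128 + 64 + 2 = 194


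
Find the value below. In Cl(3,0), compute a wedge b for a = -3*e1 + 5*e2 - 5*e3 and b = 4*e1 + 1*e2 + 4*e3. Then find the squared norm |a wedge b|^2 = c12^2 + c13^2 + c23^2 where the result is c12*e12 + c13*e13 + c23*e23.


a wedge b = (a1*b2 - a2*b1)*e12 + (a1*b3 - a3*b1)*e13 + (a2*b3 - a3*b2)*e23
e12 coeff: (-3)*1 - 5*4 = -3 - 20 = -23
e13 coeff: (-3)*4 - (-5)*4 = -12 - (-20) = 8
e23 coeff: 5*4 - (-5)*1 = 20 - (-5) = 25
|a wedge b|^2 = (-23)^2 + 8^2 + 25^2
= 529 + 64 + 625
= 1218


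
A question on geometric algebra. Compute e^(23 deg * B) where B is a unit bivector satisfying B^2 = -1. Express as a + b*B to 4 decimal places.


For a unit bivector B with B^2 = -1, the exponential series gives
e^(theta*B) = cos(theta) + sin(theta)*B (the GA analogue of Euler's formula).
theta = 23 degrees = 0.401426 rad
cos(23 deg) = 0.9205
sin(23 deg) = 0.3907
exp(theta*B) = 0.9205 + 0.3907*B


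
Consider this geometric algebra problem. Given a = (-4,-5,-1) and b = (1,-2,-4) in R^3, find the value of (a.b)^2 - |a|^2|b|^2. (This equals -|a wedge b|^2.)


a . b = (-4)*1 + (-5)*(-2) + (-1)*(-4)
= -4 + 10 + 4 = 10
|a|^2 = (-4)^2 + (-5)^2 + (-1)^2 = 42
|b|^2 = 1^2 + (-2)^2 + (-4)^2 = 21
(a.b)^2 = 10^2 = 100
|a|^2 * |b|^2 = 42 * 21 = 882
Result = 100 - 882 = -782


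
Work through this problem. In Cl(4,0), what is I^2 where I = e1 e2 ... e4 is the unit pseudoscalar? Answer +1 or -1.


The pseudoscalar I = e1...e_n (product of all n generators) of Cl(p,q) satisfies I^2 = (-1)^(q + n(n-1)/2).
p = 4, q = 0, n = p + q = 4
n(n-1)/2 = 4 * 3 / 2 = 6
Exponent = q + n(n-1)/2 = 0 + 6 = 6
I^2 = (-1)^6 = +1


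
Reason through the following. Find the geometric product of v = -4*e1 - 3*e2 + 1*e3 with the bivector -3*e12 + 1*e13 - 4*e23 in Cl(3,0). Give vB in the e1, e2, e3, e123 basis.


vB has grade-1 (vector) and grade-3 (trivector) parts: vB = (v _| B) + (v ^ B).
Vector part <vB>_1:
  e1: -v2*b12 - v3*b13 = -(-3)*(-3) - (1)*(1) = -10
  e2: v1*b12 - v3*b23 = (-4)*(-3) - (1)*(-4) = 16
  e3: v1*b13 + v2*b23 = (-4)*(1) + (-3)*(-4) = 8
Trivector part <vB>_3:
  e123: v1*b23 - v2*b13 + v3*b12 = (-4)*(-4) - (-3)*(1) + (1)*(-3) = 16
vB = -10*e1 + 16*e2 + 8*e3 + 16*e123


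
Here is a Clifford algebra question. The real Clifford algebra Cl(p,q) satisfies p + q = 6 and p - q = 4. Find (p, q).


We need p + q = 6 and p - q = 4.
Adding: 2p = 6 + 4 = 10, so p = 5.
Then q = 6 - 5 = 1.
(p, q) = (5, 1)


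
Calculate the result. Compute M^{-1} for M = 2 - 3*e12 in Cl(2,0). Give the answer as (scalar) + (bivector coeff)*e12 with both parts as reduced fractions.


M = 2 - 3*e12, where e12^2 = -1.
Since M commutes with its reverse ~M = a - b*e12, M * ~M = a^2 - b^2*e12^2 = a^2 + b^2.
So M^{-1} = ~M / (a^2 + b^2) = (a - b*e12)/(a^2 + b^2).
a^2 + b^2 = 4 + 9 = 13
Scalar part = 2/13 = 2/13
Bivector coeff = 3/13 = 3/13
M^{-1} = 2/13 + 3/13*e12


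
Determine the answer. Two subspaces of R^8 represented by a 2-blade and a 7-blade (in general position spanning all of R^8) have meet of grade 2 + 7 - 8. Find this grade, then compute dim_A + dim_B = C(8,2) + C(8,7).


Meet grade = grade(A) + grade(B) - n
= 2 + 7 - 8 = 1
C(8,2) = 28
C(8,7) = 8
dim_A + dim_B = 28 + 8 = 36


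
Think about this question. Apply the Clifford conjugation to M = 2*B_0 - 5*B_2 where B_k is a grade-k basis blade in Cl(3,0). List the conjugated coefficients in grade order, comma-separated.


Clifford conjugate sign for grade k: (-1)^(k(k+1)/2)
Grade 0: (-1)^(0*1/2) = (-1)^0 = 1, coeff 2 -> 2
Grade 2: (-1)^(2*3/2) = (-1)^3 = -1, coeff -5 -> 5
Conjugated coefficients: 2, 5


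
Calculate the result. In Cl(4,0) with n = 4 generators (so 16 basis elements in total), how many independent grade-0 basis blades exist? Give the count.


Number of grade-k basis blades in Cl(p,q) with n = p + q is C(n, k).
n = 4 + 0 = 4
C(4, 0) = 4! / (0! * 4!)
= 24 / (1 * 24)
= 1


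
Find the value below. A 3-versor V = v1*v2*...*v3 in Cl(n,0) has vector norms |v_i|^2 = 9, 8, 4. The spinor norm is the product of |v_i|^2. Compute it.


Spinor norm N(V) = |v1|^2 * |v2|^2 * ... * |v3|^2
= 9 * 8 * 4
Running product: 9, 72, 288
N(V) = 288


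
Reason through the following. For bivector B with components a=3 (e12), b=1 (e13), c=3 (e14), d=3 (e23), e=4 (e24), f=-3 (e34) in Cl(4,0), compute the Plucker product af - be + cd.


Plucker relation: af - be + cd
a*f = 3*(-3) = -9
b*e = 1*4 = 4
c*d = 3*3 = 9
af - be + cd = -9 - 4 + 9
= -4


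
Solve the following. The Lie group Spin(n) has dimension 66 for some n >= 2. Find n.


dim Spin(n) = dim so(n) = n(n-1)/2.
Solve n(n-1)/2 = 66, i.e. n^2 - n - 132 = 0.
Discriminant = 1 + 8*66 = 529
n = (1 + sqrt(529))/2 = (1 + 23)/2 = 12


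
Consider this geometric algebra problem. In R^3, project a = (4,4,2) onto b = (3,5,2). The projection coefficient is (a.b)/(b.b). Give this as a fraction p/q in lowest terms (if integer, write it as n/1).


Projection coefficient = (a . b) / (b . b)
a . b = 4*3 + 4*5 + 2*2
= 12 + 20 + 4 = 36
b . b = 3^2 + 5^2 + 2^2
= 9 + 25 + 4 = 38
Coefficient = 36/38
In lowest terms: 18/19


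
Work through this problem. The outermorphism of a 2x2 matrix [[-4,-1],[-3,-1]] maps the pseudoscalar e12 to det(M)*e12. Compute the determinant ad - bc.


The outermorphism of a linear map f sends e1^e2 to f(e1)^f(e2).
f(e1) = -4*e1 - 3*e2
f(e2) = -1*e1 - 1*e2
f(e1) ^ f(e2) = (-4*e1 - 3*e2) ^ (-1*e1 - 1*e2)
= (-4)*(-1)*e12 + (-3)*(-1)*e21
= (4 - 3)*e12
= 1*e12
Coefficient = 1


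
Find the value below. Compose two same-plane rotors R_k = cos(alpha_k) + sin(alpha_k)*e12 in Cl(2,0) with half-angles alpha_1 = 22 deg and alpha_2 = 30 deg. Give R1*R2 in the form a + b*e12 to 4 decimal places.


Same-plane rotors commute and their half-angles add:
R1*R2 = cos(a1 + a2) + sin(a1 + a2)*e12.
a1 + a2 = 22 + 30 = 52 deg
cos(52 deg) = 0.6157
sin(52 deg) = 0.7880
R1*R2 = 0.6157 + 0.7880*e12


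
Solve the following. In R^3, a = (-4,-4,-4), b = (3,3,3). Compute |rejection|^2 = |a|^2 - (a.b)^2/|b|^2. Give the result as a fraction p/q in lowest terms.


|a|^2 = (-4)^2 + (-4)^2 + (-4)^2 = 48
|b|^2 = 3^2 + 3^2 + 3^2 = 27
a . b = (-4)*3 + (-4)*3 + (-4)*3 = -36
(a.b)^2 = (-36)^2 = 1296
|rej|^2 = 48 - 1296/27
= (1296 - 1296)/27
= 0/27
In lowest terms: 0/1


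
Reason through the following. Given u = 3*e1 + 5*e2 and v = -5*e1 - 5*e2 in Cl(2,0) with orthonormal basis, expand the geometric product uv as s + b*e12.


Expand: (3*e1 + 5*e2)(-5*e1 - 5*e2)
= 3*(-5)*e1e1 + 3*(-5)*e1e2 + 5*(-5)*e2e1 + 5*(-5)*e2e2
Using e1^2 = e2^2 = 1, e2e1 = -e1e2:
Scalar part s = 3*(-5) + 5*(-5) = -15 + (-25) = -40
Bivector part b = 3*(-5) - 5*(-5) = -15 - (-25) = 10
uv = -40 + 10*e12


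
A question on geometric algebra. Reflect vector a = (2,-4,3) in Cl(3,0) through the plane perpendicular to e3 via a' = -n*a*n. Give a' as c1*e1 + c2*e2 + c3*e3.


Reflection formula: a' = -n*a*n, with n = e3 (unit vector, n^2 = 1).
For reflection through hyperplane perp to e3:
The component along e3 flips sign, others stay.
a = (2, -4, 3)
a' = (2, -4, -3)
a' = 2*e1 - 4*e2 - 3*e3


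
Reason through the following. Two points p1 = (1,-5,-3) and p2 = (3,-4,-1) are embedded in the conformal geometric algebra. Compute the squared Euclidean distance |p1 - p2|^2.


p1 - p2 = (-2, -1, -2)
|p1 - p2|^2 = (-2)^2 + (-1)^2 + (-2)^2
= 4 + 1 + 4
= 9


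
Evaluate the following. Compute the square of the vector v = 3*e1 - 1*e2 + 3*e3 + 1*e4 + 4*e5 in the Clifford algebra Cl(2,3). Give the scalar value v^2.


v^2 = sum of c_i^2 * e_i^2
Positive signature terms (e_i^2 = +1): 3^2 + (-1)^2 = 10
Negative signature terms (e_j^2 = -1): 3^2 + 1^2 + 4^2 = 26
v^2 = 10 - 26 = -16


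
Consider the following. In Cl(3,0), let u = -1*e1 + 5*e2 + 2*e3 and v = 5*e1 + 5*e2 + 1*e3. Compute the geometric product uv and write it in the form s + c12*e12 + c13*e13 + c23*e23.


In Cl(3,0): e_i^2 = 1, e_ie_j = -e_je_i for i != j.
Scalar part = u . v = (-1)*5 + 5*5 + 2*1
= -5 + 25 + 2 = 22
e12 coeff = (-1)*5 - 5*5 = -5 - 25 = -30
e13 coeff = (-1)*1 - 2*5 = -1 - 10 = -11
e23 coeff = 5*1 - 2*5 = 5 - 10 = -5
uv = 22 - 30*e12 - 11*e13 - 5*e23


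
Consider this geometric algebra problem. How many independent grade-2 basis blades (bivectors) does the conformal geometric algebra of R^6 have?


The conformal model of R^6 uses Cl(7,1) with m = 6 + 2 = 8 generators.
Number of grade-2 blades = C(m, 2) = C(8, 2)
= 8*7/2 = 28


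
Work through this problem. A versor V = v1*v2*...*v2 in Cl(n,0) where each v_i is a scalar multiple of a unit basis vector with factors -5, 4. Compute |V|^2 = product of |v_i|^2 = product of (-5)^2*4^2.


Each vector v_i has |v_i|^2 = s_i^2
Squared scales: (-5)^2 = 25, 4^2 = 16
|V|^2 = 25 * 16
= 400


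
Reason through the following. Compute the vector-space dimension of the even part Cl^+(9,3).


Even subalgebra dimension = 2^(n-1)
n = 9 + 3 = 12
2^(12 - 1) = 2^11 = 2048
Verification: sum of C(12,k) for even k = 1 + 66 + 495 + 924 + 495 + 66 + 1 = 2048
Result = 2048


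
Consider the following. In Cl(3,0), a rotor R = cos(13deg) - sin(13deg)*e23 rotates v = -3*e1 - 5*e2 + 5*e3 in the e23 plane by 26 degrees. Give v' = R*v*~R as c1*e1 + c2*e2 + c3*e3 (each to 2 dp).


Rotor R = cos(13deg) - sin(13deg)*e23
Rotation angle theta = 2 * 13 = 26 degrees in the e23 plane (e2 -> e3).
The component perpendicular to the plane (e1) is invariant: v'_1 = v1 = -3.00
cos(26deg) = 0.8988, sin(26deg) = 0.4384
v'_2 = v2*cos(theta) - v3*sin(theta) = -5*0.8988 - 5*0.4384 = -6.69
v'_3 = v2*sin(theta) + v3*cos(theta) = -5*0.4384 + 5*0.8988 = 2.30
v' = -3.00*e1 - 6.69*e2 + 2.30*e3


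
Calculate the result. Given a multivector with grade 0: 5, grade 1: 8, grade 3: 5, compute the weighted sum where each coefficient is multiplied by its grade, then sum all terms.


Grade-weighted sum = sum of grade_k * coefficient_k
0*5 = 0
1*8 = 8
3*5 = 15
Total = 0 + 8 + 15 = 23


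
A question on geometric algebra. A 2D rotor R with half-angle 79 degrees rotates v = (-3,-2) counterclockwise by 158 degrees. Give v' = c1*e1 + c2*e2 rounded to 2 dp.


Rotor R = cos(79deg) - sin(79deg)*e12
Rotation angle theta = 2 * 79 = 158 degrees
v' = R*v*~R rotates v by theta.
cos(158deg) = -0.9272, sin(158deg) = 0.3746
v'_1 = -3*cos(158deg) - (-2)*sin(158deg)
= -3*(-0.9272) - (-2)*0.3746
= 3.53
v'_2 = -3*sin(158deg) + (-2)*cos(158deg)
= -3*0.3746 + (-2)*(-0.9272)
= 0.73
v' = 3.53*e1 + 0.73*e2


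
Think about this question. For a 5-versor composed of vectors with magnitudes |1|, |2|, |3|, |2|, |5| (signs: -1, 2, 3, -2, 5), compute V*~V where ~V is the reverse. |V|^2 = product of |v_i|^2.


Each vector v_i has |v_i|^2 = s_i^2
Squared scales: (-1)^2 = 1, 2^2 = 4, 3^2 = 9, (-2)^2 = 4, 5^2 = 25
|V|^2 = 1 * 4 * 9 * 4 * 25
= 3600


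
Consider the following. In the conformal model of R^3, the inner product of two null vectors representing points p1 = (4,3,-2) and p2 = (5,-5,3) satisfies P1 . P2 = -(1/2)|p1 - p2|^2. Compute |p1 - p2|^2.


p1 - p2 = (-1, 8, -5)
|p1 - p2|^2 = (-1)^2 + 8^2 + (-5)^2
= 1 + 64 + 25
= 90


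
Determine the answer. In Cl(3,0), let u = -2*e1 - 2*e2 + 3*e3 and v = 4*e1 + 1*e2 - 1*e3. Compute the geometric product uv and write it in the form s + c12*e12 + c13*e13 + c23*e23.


In Cl(3,0): e_i^2 = 1, e_ie_j = -e_je_i for i != j.
Scalar part = u . v = (-2)*4 + (-2)*1 + 3*(-1)
= -8 + (-2) + (-3) = -13
e12 coeff = (-2)*1 - (-2)*4 = -2 - (-8) = 6
e13 coeff = (-2)*(-1) - 3*4 = 2 - 12 = -10
e23 coeff = (-2)*(-1) - 3*1 = 2 - 3 = -1
uv = -13 + 6*e12 - 10*e13 - 1*e23


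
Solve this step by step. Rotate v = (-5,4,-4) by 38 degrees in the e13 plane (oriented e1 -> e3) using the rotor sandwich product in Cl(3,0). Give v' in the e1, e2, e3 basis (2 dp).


Rotor R = cos(19deg) - sin(19deg)*e13
Rotation angle theta = 2 * 19 = 38 degrees in the e13 plane (e1 -> e3).
The component perpendicular to the plane (e2) is invariant: v'_2 = v2 = 4.00
cos(38deg) = 0.7880, sin(38deg) = 0.6157
v'_1 = v1*cos(theta) - v3*sin(theta) = -5*0.7880 - (-4)*0.6157 = -1.48
v'_3 = v1*sin(theta) + v3*cos(theta) = -5*0.6157 + (-4)*0.7880 = -6.23
v' = -1.48*e1 + 4.00*e2 - 6.23*e3


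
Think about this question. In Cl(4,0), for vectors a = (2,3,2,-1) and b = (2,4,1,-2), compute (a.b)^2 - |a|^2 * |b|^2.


a . b = 2*2 + 3*4 + 2*1 + (-1)*(-2)
= 4 + 12 + 2 + 2 = 20
|a|^2 = 2^2 + 3^2 + 2^2 + (-1)^2 = 18
|b|^2 = 2^2 + 4^2 + 1^2 + (-2)^2 = 25
(a.b)^2 = 20^2 = 400
|a|^2 * |b|^2 = 18 * 25 = 450
Result = 400 - 450 = -50


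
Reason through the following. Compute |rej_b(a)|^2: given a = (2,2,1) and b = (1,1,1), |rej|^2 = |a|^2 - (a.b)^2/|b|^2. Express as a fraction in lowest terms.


|a|^2 = 2^2 + 2^2 + 1^2 = 9
|b|^2 = 1^2 + 1^2 + 1^2 = 3
a . b = 2*1 + 2*1 + 1*1 = 5
(a.b)^2 = 5^2 = 25
|rej|^2 = 9 - 25/3
= (27 - 25)/3
= 2/3
In lowest terms: 2/3


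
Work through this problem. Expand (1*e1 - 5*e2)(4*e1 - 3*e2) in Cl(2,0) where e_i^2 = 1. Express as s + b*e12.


Expand: (1*e1 - 5*e2)(4*e1 - 3*e2)
= 1*4*e1e1 + 1*(-3)*e1e2 + (-5)*4*e2e1 + (-5)*(-3)*e2e2
Using e1^2 = e2^2 = 1, e2e1 = -e1e2:
Scalar part s = 1*4 + (-5)*(-3) = 4 + 15 = 19
Bivector part b = 1*(-3) - (-5)*4 = -3 - (-20) = 17
uv = 19 + 17*e12


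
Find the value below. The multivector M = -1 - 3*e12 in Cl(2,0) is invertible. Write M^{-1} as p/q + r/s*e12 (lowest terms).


M = -1 - 3*e12, where e12^2 = -1.
Since M commutes with its reverse ~M = a - b*e12, M * ~M = a^2 - b^2*e12^2 = a^2 + b^2.
So M^{-1} = ~M / (a^2 + b^2) = (a - b*e12)/(a^2 + b^2).
a^2 + b^2 = 1 + 9 = 10
Scalar part = -1/10 = -1/10
Bivector coeff = 3/10 = 3/10
M^{-1} = -1/10 + 3/10*e12


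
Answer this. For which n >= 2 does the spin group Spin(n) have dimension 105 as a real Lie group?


dim Spin(n) = dim so(n) = n(n-1)/2.
Solve n(n-1)/2 = 105, i.e. n^2 - n - 210 = 0.
Discriminant = 1 + 8*105 = 841
n = (1 + sqrt(841))/2 = (1 + 29)/2 = 15


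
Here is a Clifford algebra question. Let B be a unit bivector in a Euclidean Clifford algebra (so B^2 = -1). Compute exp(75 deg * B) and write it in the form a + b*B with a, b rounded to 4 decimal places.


For a unit bivector B with B^2 = -1, the exponential series gives
e^(theta*B) = cos(theta) + sin(theta)*B (the GA analogue of Euler's formula).
theta = 75 degrees = 1.308997 rad
cos(75 deg) = 0.2588
sin(75 deg) = 0.9659
exp(theta*B) = 0.2588 + 0.9659*B


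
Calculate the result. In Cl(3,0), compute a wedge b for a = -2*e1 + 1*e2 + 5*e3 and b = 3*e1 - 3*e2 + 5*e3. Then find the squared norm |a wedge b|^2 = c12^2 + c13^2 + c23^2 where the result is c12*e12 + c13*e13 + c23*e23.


a wedge b = (a1*b2 - a2*b1)*e12 + (a1*b3 - a3*b1)*e13 + (a2*b3 - a3*b2)*e23
e12 coeff: (-2)*(-3) - 1*3 = 6 - 3 = 3
e13 coeff: (-2)*5 - 5*3 = -10 - 15 = -25
e23 coeff: 1*5 - 5*(-3) = 5 - (-15) = 20
|a wedge b|^2 = 3^2 + (-25)^2 + 20^2
= 9 + 625 + 400
= 1034


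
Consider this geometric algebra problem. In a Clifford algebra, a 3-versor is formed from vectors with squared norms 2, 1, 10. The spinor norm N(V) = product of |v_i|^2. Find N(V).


Spinor norm N(V) = |v1|^2 * |v2|^2 * ... * |v3|^2
= 2 * 1 * 10
Running product: 2, 2, 20
N(V) = 20


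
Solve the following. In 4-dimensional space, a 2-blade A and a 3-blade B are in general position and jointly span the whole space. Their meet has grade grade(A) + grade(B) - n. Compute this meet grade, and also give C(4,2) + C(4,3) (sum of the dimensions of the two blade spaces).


Meet grade = grade(A) + grade(B) - n
= 2 + 3 - 4 = 1
C(4,2) = 6
C(4,3) = 4
dim_A + dim_B = 6 + 4 = 10


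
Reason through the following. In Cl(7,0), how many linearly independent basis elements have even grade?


Even subalgebra dimension = 2^(n-1)
n = 7 + 0 = 7
2^(7 - 1) = 2^6 = 64
Verification: sum of C(7,k) for even k = 1 + 21 + 35 + 7 = 64
Result = 64


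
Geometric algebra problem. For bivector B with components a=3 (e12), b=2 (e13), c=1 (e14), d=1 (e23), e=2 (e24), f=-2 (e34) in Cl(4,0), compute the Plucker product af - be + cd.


Plucker relation: af - be + cd
a*f = 3*(-2) = -6
b*e = 2*2 = 4
c*d = 1*1 = 1
af - be + cd = -6 - 4 + 1
= -9


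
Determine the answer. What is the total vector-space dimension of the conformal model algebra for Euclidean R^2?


The conformal model of R^2 uses Cl(3,1): the 2 Euclidean generators plus two extra orthogonal generators e+ (e+^2 = +1) and e- (e-^2 = -1), from which the null vectors e0, einf are built.
Number of generators m = 2 + 2 = 4.
dim Cl(p,q) = 2^m = 2^4 = 16


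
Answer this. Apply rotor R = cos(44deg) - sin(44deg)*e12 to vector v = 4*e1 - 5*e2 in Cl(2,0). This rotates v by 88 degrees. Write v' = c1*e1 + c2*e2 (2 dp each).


Rotor R = cos(44deg) - sin(44deg)*e12
Rotation angle theta = 2 * 44 = 88 degrees
v' = R*v*~R rotates v by theta.
cos(88deg) = 0.0349, sin(88deg) = 0.9994
v'_1 = 4*cos(88deg) - (-5)*sin(88deg)
= 4*0.0349 - (-5)*0.9994
= 5.14
v'_2 = 4*sin(88deg) + (-5)*cos(88deg)
= 4*0.9994 + (-5)*0.0349
= 3.82
v' = 5.14*e1 + 3.82*e2


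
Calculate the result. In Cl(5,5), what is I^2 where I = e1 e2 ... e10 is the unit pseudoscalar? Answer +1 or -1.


The pseudoscalar I = e1...e_n (product of all n generators) of Cl(p,q) satisfies I^2 = (-1)^(q + n(n-1)/2).
p = 5, q = 5, n = p + q = 10
n(n-1)/2 = 10 * 9 / 2 = 45
Exponent = q + n(n-1)/2 = 5 + 45 = 50
I^2 = (-1)^50 = +1


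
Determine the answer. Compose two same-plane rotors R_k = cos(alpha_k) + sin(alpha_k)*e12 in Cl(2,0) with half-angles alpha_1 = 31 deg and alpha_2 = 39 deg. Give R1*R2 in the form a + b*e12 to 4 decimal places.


Same-plane rotors commute and their half-angles add:
R1*R2 = cos(a1 + a2) + sin(a1 + a2)*e12.
a1 + a2 = 31 + 39 = 70 deg
cos(70 deg) = 0.3420
sin(70 deg) = 0.9397
R1*R2 = 0.3420 + 0.9397*e12


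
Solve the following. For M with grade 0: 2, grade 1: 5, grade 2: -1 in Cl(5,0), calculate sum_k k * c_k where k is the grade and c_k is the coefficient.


Grade-weighted sum = sum of grade_k * coefficient_k
0*2 = 0
1*5 = 5
2*(-1) = -2
Total = 0 + 5 + (-2) = 3


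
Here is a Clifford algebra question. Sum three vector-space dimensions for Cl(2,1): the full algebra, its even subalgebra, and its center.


n = 2 + 1 = 3
Total dim = 2^3 = 8
Even subalgebra dim = 2^2 = 4
n is odd, so center dim = 2
Sum = 8 + 4 + 2 = 14


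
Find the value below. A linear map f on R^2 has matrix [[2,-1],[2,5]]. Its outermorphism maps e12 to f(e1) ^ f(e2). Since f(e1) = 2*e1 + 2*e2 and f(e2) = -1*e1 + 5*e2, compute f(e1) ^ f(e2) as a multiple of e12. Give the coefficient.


The outermorphism of a linear map f sends e1^e2 to f(e1)^f(e2).
f(e1) = 2*e1 + 2*e2
f(e2) = -1*e1 + 5*e2
f(e1) ^ f(e2) = (2*e1 + 2*e2) ^ (-1*e1 + 5*e2)
= 2*5*e12 + 2*(-1)*e21
= (10 - (-2))*e12
= 12*e12
Coefficient = 12


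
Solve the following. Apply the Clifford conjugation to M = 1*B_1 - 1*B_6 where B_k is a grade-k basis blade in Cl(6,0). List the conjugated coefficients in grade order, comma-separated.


Clifford conjugate sign for grade k: (-1)^(k(k+1)/2)
Grade 1: (-1)^(1*2/2) = (-1)^1 = -1, coeff 1 -> -1
Grade 6: (-1)^(6*7/2) = (-1)^21 = -1, coeff -1 -> 1
Conjugated coefficients: -1, 1


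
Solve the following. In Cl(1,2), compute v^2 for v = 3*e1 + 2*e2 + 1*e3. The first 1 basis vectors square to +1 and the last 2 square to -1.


v^2 = sum of c_i^2 * e_i^2
Positive signature terms (e_i^2 = +1): 3^2 = 9
Negative signature terms (e_j^2 = -1): 2^2 + 1^2 = 5
v^2 = 9 - 5 = 4


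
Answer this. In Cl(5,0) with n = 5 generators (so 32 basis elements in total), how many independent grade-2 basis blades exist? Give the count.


Number of grade-k basis blades in Cl(p,q) with n = p + q is C(n, k).
n = 5 + 0 = 5
C(5, 2) = 5! / (2! * 3!)
= 120 / (2 * 6)
= 10


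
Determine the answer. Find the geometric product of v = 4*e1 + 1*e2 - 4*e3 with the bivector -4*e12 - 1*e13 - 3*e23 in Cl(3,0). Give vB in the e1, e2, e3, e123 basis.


vB has grade-1 (vector) and grade-3 (trivector) parts: vB = (v _| B) + (v ^ B).
Vector part <vB>_1:
  e1: -v2*b12 - v3*b13 = -(1)*(-4) - (-4)*(-1) = 0
  e2: v1*b12 - v3*b23 = (4)*(-4) - (-4)*(-3) = -28
  e3: v1*b13 + v2*b23 = (4)*(-1) + (1)*(-3) = -7
Trivector part <vB>_3:
  e123: v1*b23 - v2*b13 + v3*b12 = (4)*(-3) - (1)*(-1) + (-4)*(-4) = 5
vB = 0*e1 - 28*e2 - 7*e3 + 5*e123


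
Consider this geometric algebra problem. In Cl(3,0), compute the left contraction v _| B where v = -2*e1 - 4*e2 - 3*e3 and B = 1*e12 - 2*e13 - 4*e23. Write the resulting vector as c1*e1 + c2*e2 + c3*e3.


Left contraction v _| B = <vB>_1 (grade-1 part of the geometric product vB).
Using e1_|e12 = e2, e2_|e12 = -e1, e1_|e13 = e3, e3_|e13 = -e1, e2_|e23 = e3, e3_|e23 = -e2:
e1 coeff: -v2*b12 - v3*b13 = -(-4)*(1) - (-3)*(-2) = -2
e2 coeff: v1*b12 - v3*b23 = (-2)*(1) - (-3)*(-4) = -14
e3 coeff: v1*b13 + v2*b23 = (-2)*(-2) + (-4)*(-4) = 20
v _| B = -2*e1 - 14*e2 + 20*e3


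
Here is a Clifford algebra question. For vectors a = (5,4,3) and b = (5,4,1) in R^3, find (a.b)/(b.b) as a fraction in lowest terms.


Projection coefficient = (a . b) / (b . b)
a . b = 5*5 + 4*4 + 3*1
= 25 + 16 + 3 = 44
b . b = 5^2 + 4^2 + 1^2
= 25 + 16 + 1 = 42
Coefficient = 44/42
In lowest terms: 22/21


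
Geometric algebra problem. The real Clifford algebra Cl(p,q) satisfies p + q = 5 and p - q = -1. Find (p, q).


We need p + q = 5 and p - q = -1.
Adding: 2p = 5 + (-1) = 4, so p = 2.
Then q = 5 - 2 = 3.
(p, q) = (2, 3)


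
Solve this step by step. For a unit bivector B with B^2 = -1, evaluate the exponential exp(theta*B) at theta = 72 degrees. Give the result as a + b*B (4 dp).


For a unit bivector B with B^2 = -1, the exponential series gives
e^(theta*B) = cos(theta) + sin(theta)*B (the GA analogue of Euler's formula).
theta = 72 degrees = 1.256637 rad
cos(72 deg) = 0.3090
sin(72 deg) = 0.9511
exp(theta*B) = 0.3090 + 0.9511*B


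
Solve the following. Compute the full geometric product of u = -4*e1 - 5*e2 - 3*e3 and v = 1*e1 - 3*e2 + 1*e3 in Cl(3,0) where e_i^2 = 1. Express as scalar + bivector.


In Cl(3,0): e_i^2 = 1, e_ie_j = -e_je_i for i != j.
Scalar part = u . v = (-4)*1 + (-5)*(-3) + (-3)*1
= -4 + 15 + (-3) = 8
e12 coeff = (-4)*(-3) - (-5)*1 = 12 - (-5) = 17
e13 coeff = (-4)*1 - (-3)*1 = -4 - (-3) = -1
e23 coeff = (-5)*1 - (-3)*(-3) = -5 - 9 = -14
uv = 8 + 17*e12 - 1*e13 - 14*e23


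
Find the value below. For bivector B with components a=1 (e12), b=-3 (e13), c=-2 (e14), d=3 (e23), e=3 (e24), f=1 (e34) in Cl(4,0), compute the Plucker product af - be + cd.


Plucker relation: af - be + cd
a*f = 1*1 = 1
b*e = (-3)*3 = -9
c*d = (-2)*3 = -6
af - be + cd = 1 - (-9) + (-6)
= 4
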